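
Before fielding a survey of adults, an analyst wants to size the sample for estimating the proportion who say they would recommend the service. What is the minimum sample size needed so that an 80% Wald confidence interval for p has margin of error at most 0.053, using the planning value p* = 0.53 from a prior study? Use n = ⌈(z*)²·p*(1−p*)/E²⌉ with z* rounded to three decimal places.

n = 146

The 80% critical value is z* = 1.282.
p*(1−p*) = 0.2491.
(z*)²·p*(1−p*)/E² = 1.643524·0.2491/0.002809 = 145.746.
⌈145.746⌉ = 146.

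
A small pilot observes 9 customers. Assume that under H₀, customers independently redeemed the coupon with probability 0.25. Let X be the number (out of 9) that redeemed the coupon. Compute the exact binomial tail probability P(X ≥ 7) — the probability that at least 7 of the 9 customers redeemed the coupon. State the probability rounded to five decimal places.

X ~ Binomial(n=9, p=0.25).
P(X ≥ 7) = C(9,7)·0.25^7·0.75^2 + C(9,8)·0.25^8·0.75^1 + C(9,9)·0.25^9·0.75^0.
= 0.001236 + 0.000103 + 0.000004 = 0.00134.

P = 0.00134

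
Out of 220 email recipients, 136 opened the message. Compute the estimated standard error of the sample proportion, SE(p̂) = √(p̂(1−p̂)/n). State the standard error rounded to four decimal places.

The sample proportion is 136/220 = 0.61818.
p̂(1−p̂) = 0.61818·0.38182 = 0.236033.
SE = √(0.236033/220) = 0.0328.

SE = 0.0328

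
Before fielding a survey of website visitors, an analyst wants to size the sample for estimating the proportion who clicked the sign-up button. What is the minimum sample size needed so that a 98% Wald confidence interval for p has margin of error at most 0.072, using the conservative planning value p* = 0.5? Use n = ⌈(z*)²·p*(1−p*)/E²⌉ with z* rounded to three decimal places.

n = 261

For 98% confidence, z* = 2.326.
p*(1−p*) = 0.50·0.50 = 0.2500.
Required n before rounding: 5.410276 × 0.2500 / 0.072² = 260.912.
Rounding up, n = 261.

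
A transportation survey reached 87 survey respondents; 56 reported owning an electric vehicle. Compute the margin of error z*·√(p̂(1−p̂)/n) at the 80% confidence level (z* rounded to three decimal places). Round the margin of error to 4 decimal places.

ME = 0.0658

p̂ = 56/87 = 0.64368.
SE = √(p̂(1−p̂)/n) = √(0.229357/87) = 0.051345.
For 80% confidence, z* = 1.282.
So ME = 0.0658.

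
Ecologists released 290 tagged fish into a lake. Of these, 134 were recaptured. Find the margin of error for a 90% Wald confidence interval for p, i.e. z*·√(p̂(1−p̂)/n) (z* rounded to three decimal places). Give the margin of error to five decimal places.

The sample proportion is 134/290 = 0.46207.
Standard error of p̂: √(0.248561/290) = √0.000857108 = 0.029276.
The 90% critical value is z* = 1.645.
ME = 1.645·0.029276 = 0.04816.

ME = 0.04816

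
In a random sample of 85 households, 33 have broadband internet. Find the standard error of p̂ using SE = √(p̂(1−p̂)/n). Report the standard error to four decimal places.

SE = 0.0529

Sample proportion p̂ = 33/85 = 0.38824.
p̂(1−p̂) = 0.38824·0.61176 = 0.237510.
SE = √(0.237510/85) = √0.002794235 = 0.0529.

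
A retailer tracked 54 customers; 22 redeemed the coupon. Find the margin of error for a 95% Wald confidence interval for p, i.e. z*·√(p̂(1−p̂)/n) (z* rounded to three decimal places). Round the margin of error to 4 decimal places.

ME = 0.1311

The sample proportion is 22/54 = 0.40741.
Standard error of p̂: √(0.241427/54) = √0.004470863 = 0.066865.
The 95% critical value is z* = 1.960.
Margin of error = z*·SE = 1.960 × 0.066865 = 0.1311.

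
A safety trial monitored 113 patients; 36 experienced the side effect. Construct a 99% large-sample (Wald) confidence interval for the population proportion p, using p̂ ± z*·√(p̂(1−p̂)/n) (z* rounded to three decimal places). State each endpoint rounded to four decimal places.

p̂ = 36/113 = 0.31858.
SE(p̂) = √(0.31858·0.68142/113) = 0.043831.
z* = 2.576 at the 99% level.
Margin of error: 2.576 × 0.043831 = 0.11291.
So the interval runs from 0.2057 to 0.4315.

(0.2057, 0.4315)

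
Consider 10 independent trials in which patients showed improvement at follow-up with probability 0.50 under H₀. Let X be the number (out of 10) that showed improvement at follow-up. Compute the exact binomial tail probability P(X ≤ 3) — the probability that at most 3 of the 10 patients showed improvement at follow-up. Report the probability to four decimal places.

X ~ Binomial(n=10, p=0.50).
P(X ≤ 3) = C(10,0)·0.50^0·0.50^10 + C(10,1)·0.50^1·0.50^9 + C(10,2)·0.50^2·0.50^8 + C(10,3)·0.50^3·0.50^7.
= 0.000977 + 0.009766 + 0.043945 + 0.117188 = 0.1719.

P = 0.1719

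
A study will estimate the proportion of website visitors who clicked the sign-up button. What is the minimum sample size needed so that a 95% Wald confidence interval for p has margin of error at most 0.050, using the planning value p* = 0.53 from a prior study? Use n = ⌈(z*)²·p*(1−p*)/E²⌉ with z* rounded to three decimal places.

n = 383

z* = 1.960 at the 95% level.
p*(1−p*) = 0.53·0.47 = 0.2491.
Required n before rounding: 3.841600 × 0.2491 / 0.050² = 382.777.
⌈382.777⌉ = 383.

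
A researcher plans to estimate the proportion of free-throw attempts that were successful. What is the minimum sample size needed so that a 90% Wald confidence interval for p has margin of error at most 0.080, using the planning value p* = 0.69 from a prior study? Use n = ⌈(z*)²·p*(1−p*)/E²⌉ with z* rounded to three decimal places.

n = 91

z* = 1.645 at the 90% level.
p*(1−p*) = 0.69·0.31 = 0.2139.
(z*)²·p*(1−p*)/E² = 2.706025·0.2139/0.006400 = 90.440.
Rounding up, n = 91.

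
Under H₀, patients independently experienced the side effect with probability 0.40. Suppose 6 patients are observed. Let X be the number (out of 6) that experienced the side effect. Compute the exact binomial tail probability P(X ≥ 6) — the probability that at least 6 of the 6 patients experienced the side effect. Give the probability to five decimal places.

X is binomial with n = 6 and p = 0.40.
P(X ≥ 6) = C(6,6)·0.40^6·0.60^0.
= 0.004096 = 0.00410.

P = 0.00410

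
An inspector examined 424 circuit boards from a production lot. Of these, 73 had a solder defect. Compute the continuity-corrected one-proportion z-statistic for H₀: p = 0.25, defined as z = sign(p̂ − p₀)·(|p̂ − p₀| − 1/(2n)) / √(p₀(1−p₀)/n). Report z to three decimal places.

p̂ = 73/424 = 0.17217. p̂ − p₀ = -0.077830.
1/(2n) = 0.001179.
Corrected numerator: |-0.077830| − 0.001179 = 0.076651.
Null standard error: √(0.25·0.75/424) = √0.000442217 = 0.021029.
z = −0.076651/0.021029 = -3.645.

z = -3.645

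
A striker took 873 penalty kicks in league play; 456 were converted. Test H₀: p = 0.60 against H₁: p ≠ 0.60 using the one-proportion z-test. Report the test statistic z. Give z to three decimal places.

The sample proportion is 456/873 = 0.52234.
Under H₀, SE = √(p₀(1−p₀)/n) = √(0.60·0.40/873) = √0.000274914 = 0.016581.
Test statistic: z = -0.07766/0.016581 = -4.684.

z = -4.684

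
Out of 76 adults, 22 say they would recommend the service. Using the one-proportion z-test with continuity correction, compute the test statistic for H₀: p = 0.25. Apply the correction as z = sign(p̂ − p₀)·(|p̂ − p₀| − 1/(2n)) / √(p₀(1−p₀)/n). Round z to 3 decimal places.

z = 0.662

p̂ = 22/76 = 0.28947. p̂ − p₀ = 0.039474.
Continuity correction 1/(2n) = 1/152 = 0.006579.
Corrected numerator: |0.039474| − 0.006579 = 0.032895.
Under H₀, SE = √(p₀(1−p₀)/n) = √(0.25·0.75/76) = √0.002467105 = 0.049670.
z = (+)0.032895/0.049670 = 0.662.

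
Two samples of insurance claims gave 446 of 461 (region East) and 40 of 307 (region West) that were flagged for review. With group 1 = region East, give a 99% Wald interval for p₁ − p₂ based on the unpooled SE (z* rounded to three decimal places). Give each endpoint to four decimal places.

(0.7833, 0.8910)

p̂₁ = 446/461 = 0.96746, p̂₂ = 40/307 = 0.13029; p̂₁ − p̂₂ = 0.83717.
Unpooled SE = √(p̂₁(1−p̂₁)/n₁ + p̂₂(1−p̂₂)/n₂) = √(0.000068285 + 0.000369110) = 0.020914.
The 99% critical value is z* = 2.576. Margin = 2.576·0.020914 = 0.05387.
CI: 0.83717 ± 0.05387 = (0.7833, 0.8910).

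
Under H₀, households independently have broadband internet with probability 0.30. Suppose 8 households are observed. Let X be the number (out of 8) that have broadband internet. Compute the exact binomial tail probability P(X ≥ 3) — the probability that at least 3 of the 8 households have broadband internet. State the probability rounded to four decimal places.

P = 0.4482

X is binomial with n = 8 and p = 0.30.
P(X ≥ 3) = Σ_{j=3}^{8} C(8,j)·0.30^j·0.70^{8−j}.
= 0.254122 + 0.136137 + 0.046675 + 0.010002 + 0.001225 + 0.000066 = 0.4482.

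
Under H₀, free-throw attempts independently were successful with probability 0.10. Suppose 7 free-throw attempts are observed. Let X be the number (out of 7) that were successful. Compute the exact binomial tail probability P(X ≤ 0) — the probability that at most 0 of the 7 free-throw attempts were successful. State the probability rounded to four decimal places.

P = 0.4783

X ~ Binomial(n=7, p=0.10).
P(X ≤ 0) = C(7,0)·0.10^0·0.90^7.
= 0.478297 = 0.4783.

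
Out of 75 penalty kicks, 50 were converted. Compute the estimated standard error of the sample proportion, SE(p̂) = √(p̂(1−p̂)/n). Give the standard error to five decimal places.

SE = 0.05443

Sample proportion p̂ = 50/75 = 0.66667.
p̂(1−p̂) = 0.222221.
SE = √(0.222221/75) = √0.002962947 = 0.05443.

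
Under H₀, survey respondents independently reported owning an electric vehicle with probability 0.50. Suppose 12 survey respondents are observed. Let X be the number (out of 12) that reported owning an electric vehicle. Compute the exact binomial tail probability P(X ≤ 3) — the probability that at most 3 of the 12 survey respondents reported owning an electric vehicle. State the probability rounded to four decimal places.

X ~ Binomial(n=12, p=0.50).
P(X ≤ 3) = C(12,0)·0.50^0·0.50^12 + C(12,1)·0.50^1·0.50^11 + C(12,2)·0.50^2·0.50^10 + C(12,3)·0.50^3·0.50^9.
= 0.000244 + 0.002930 + 0.016113 + 0.053711 = 0.0730.

P = 0.0730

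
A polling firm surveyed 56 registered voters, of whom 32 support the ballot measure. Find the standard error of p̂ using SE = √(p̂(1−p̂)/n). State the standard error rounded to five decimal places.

With x = 32 successes in n = 56, p̂ = 0.57143.
p̂(1−p̂) = 0.244898.
SE = √(0.244898/56) = √0.004373179 = 0.06613.

SE = 0.06613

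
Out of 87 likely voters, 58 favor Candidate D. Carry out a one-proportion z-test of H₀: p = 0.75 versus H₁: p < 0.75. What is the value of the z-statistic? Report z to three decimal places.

The sample proportion is 58/87 = 0.66667.
SE₀ = √(0.75·0.25/87) = 0.046424.
z = (p̂ − p₀)/SE = (0.66667 − 0.75)/0.046424 = -1.795.

z = -1.795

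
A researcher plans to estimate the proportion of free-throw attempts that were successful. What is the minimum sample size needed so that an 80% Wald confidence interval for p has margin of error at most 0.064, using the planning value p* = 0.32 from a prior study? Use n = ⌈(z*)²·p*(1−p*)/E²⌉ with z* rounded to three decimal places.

n = 88

For 80% confidence, z* = 1.282.
p*(1−p*) = 0.32·0.68 = 0.2176.
(z*)²·p*(1−p*)/E² = 1.643524·0.2176/0.004096 = 87.312.
⌈87.312⌉ = 88.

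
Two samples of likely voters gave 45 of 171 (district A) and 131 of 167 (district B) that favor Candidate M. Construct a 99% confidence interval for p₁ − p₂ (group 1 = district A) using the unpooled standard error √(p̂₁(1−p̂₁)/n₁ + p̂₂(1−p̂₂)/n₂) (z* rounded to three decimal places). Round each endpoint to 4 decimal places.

(-0.6406, -0.4019)

p̂₁ = 0.26316, p̂₂ = 0.78443, so the observed difference is -0.52127.
Unpooled SE = √(p̂₁(1−p̂₁)/n₁ + p̂₂(1−p̂₂)/n₂) = √(0.001133952 + 0.001012568) = 0.046331.
z* = 2.576 at the 99% level. Margin = 2.576·0.046331 = 0.11935.
So the interval runs from -0.6406 to -0.4019.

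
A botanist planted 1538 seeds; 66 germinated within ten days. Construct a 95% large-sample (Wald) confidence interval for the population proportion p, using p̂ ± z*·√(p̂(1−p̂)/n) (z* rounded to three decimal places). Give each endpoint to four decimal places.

With x = 66 successes in n = 1538, p̂ = 0.04291.
SE(p̂) = √(0.04291·0.95709/1538) = 0.005168.
The 95% critical value is z* = 1.960.
Margin of error: 1.960 × 0.005168 = 0.01013.
Interval: 0.04291 ± 0.01013 → (0.0328, 0.0530).

(0.0328, 0.0530)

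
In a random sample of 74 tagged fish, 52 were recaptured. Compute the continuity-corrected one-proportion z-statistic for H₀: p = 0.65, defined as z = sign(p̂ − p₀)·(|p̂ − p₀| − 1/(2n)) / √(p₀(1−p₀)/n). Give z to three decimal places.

The sample proportion is 52/74 = 0.70270. p̂ − p₀ = 0.052703.
1/(2n) = 0.006757.
Corrected numerator: |0.052703| − 0.006757 = 0.045946.
Null standard error: √(0.65·0.35/74) = √0.003074324 = 0.055447.
z = (+)0.045946/0.055447 = 0.829.

z = 0.829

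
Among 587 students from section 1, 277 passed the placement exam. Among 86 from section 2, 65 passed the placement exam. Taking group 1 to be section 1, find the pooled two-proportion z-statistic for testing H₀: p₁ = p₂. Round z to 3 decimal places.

Sample proportions: p̂₁ = 277/587 = 0.47189 and p̂₂ = 65/86 = 0.75581.
Pooling: p̂ = 342/673 = 0.50817.
SE = √[p̂(1−p̂)(1/n₁+1/n₂)] = √[0.50817·0.49183·(1/587+1/86)] ≈ 0.057723.
z = (p̂₁ − p̂₂)/SE = (0.47189 − 0.75581)/0.057723 = -0.28392/0.057723 = -4.919.

z = -4.919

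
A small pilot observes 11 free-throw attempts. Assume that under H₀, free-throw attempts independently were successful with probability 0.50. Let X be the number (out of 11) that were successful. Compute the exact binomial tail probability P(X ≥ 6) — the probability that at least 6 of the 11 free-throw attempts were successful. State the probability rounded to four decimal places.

X ~ Binomial(n=11, p=0.50).
P(X ≥ 6) = Σ_{j=6}^{11} C(11,j)·0.50^j·0.50^{11−j}.
= 0.225586 + 0.161133 + 0.080566 + 0.026855 + 0.005371 + 0.000488 = 0.5000.

P = 0.5000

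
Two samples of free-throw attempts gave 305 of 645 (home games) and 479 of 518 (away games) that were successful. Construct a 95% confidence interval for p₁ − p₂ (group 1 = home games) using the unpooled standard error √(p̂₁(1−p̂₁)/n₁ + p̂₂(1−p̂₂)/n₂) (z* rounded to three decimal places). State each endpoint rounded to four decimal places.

(-0.4966, -0.4071)

p̂₁ = 305/645 = 0.47287, p̂₂ = 479/518 = 0.92471; p̂₁ − p̂₂ = -0.45184.
Unpooled SE = √(p̂₁(1−p̂₁)/n₁ + p̂₂(1−p̂₂)/n₂) = √(0.000386456 + 0.000134404) = 0.022822.
For 95% confidence, z* = 1.960. Margin of error = 0.04473.
So the interval runs from -0.4966 to -0.4071.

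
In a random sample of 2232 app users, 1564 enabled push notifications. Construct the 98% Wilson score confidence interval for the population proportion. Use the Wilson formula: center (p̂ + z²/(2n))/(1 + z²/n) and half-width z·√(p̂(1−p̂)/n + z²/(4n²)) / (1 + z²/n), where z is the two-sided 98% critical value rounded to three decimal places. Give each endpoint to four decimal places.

p̂ = 1564/2232 = 0.70072; z = 2.326, so z² = 5.410276.
Denominator 1 + z²/n = 1 + 5.410276/2232 = 1.002424.
Center = (0.70072 + 0.001212)/1.002424 = 0.70023.
Radicand: p̂(1−p̂)/n + z²/(4n²) = 0.000093957 + 0.000000272 = 0.000094229.
Half-width = 2.326·√0.000094229/1.002424 = 0.02252.
So the interval runs from 0.6777 to 0.7228.

(0.6777, 0.7228)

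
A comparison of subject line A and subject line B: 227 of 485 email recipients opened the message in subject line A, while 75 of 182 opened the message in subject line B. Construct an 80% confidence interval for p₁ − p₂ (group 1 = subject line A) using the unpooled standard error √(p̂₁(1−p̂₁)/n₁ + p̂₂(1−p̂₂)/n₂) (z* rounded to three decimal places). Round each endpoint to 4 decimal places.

(0.0009, 0.1110)

p̂₁ = 227/485 = 0.46804, p̂₂ = 75/182 = 0.41209; p̂₁ − p̂₂ = 0.05595.
SE = √(0.000513358 + 0.001331162) = √0.001844520 = 0.042948.
For 80% confidence, z* = 1.282. Margin of error = 0.05506.
CI: 0.05595 ± 0.05506 = (0.0009, 0.1110).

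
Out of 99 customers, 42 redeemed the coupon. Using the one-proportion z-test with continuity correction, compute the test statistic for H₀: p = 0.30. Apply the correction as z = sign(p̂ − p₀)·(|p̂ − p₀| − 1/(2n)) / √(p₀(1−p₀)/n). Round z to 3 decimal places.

z = 2.588

The sample proportion is 42/99 = 0.42424. p̂ − p₀ = 0.124242.
Continuity correction 1/(2n) = 1/198 = 0.005051.
Corrected numerator: |0.124242| − 0.005051 = 0.119191.
Null standard error: √(0.30·0.70/99) = √0.002121212 = 0.046057.
z = +0.119191/0.046057 = 2.588.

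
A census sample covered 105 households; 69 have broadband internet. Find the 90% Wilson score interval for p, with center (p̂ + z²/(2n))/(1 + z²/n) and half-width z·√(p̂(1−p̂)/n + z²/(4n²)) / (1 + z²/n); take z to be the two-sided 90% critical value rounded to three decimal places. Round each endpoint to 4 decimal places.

p̂ = 69/105 = 0.65714; z = 1.645, so z² = 2.706025.
Denominator 1 + z²/n = 1 + 2.706025/105 = 1.025772.
Adjusted center: (0.65714 + z²/(2n))/1.025772 = 0.65319.
Radicand: p̂(1−p̂)/n + z²/(4n²) = 0.002145773 + 0.000061361 = 0.002207134.
Half-width = z·√(radicand)/denom = 1.645·0.046980/1.025772 = 0.07534.
Interval: 0.65319 ± 0.07534 → (0.5779, 0.7285).

(0.5779, 0.7285)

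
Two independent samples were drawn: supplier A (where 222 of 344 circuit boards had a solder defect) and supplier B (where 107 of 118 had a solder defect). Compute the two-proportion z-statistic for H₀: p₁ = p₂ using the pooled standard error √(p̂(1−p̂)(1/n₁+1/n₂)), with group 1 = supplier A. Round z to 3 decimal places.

p̂₁ = 222/344 = 0.64535, p̂₂ = 107/118 = 0.90678.
Pooled p̂ = (222+107)/(344+118) = 329/462 = 0.71212.
Pooled SE = √[0.2050046·0.01138155] ≈ 0.048304.
z = (p̂₁ − p̂₂)/SE = (0.64535 − 0.90678)/0.048304 = -0.26143/0.048304 = -5.412.

z = -5.412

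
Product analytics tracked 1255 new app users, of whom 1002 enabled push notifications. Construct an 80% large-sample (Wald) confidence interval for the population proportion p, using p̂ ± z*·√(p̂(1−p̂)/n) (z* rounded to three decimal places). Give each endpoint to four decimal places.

(0.7839, 0.8129)

p̂ = 1002/1255 = 0.79841.
Standard error of p̂: √(0.160954/1255) = √0.000128250 = 0.011325.
The 80% critical value is z* = 1.282.
Margin = 1.282·0.011325 = 0.01452.
Interval: 0.79841 ± 0.01452 → (0.7839, 0.8129).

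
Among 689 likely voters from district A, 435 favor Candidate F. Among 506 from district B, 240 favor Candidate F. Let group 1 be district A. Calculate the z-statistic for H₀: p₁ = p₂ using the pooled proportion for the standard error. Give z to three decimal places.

Sample proportions: p̂₁ = 435/689 = 0.63135 and p̂₂ = 240/506 = 0.47431.
Pooling: p̂ = 675/1195 = 0.56485.
Pooled SE = √[0.2457940·0.00342766] ≈ 0.029026.
z = (p̂₁ − p̂₂)/SE = (0.63135 − 0.47431)/0.029026 = 0.15704/0.029026 = 5.410.

z = 5.410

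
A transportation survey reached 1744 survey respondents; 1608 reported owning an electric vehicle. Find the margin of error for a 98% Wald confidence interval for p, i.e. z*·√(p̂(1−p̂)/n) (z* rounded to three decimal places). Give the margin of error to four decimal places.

ME = 0.0149

Sample proportion p̂ = 1608/1744 = 0.92202.
SE(p̂) = √(0.92202·0.07798/1744) = 0.006421.
For 98% confidence, z* = 2.326.
So ME = 0.0149.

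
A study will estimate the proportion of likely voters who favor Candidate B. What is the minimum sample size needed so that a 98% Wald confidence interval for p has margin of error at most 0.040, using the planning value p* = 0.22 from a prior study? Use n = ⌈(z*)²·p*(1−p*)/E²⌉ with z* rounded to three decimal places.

n = 581

z* = 2.326 at the 98% level.
p*(1−p*) = 0.1716.
(z*)²·p*(1−p*)/E² = 5.410276·0.1716/0.001600 = 580.252.
⌈580.252⌉ = 581.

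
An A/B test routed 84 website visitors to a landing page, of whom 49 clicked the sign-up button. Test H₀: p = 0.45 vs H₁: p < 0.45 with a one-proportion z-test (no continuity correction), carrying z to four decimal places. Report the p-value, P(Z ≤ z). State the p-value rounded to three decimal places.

The sample proportion is 49/84 = 0.58333.
Null standard error: √(0.45·0.55/84) = √0.002946429 = 0.054281.
z = (p̂ − p₀)/SE = (49/84 − 0.45)/0.054281 ≈ 2.4564.
From the standard normal, P(Z ≤ z) = 0.993.

p-value = 0.993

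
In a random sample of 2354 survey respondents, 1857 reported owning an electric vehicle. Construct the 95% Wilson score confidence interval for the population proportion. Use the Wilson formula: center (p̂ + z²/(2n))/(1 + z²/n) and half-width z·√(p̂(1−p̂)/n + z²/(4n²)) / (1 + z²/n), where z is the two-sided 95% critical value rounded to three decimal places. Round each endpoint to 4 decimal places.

(0.7719, 0.8049)

p̂ = 1857/2354 = 0.78887; z = 1.960, so z² = 3.841600.
Denominator 1 + z²/n = 1 + 3.841600/2354 = 1.001632.
Center = (0.78887 + 0.000816)/1.001632 = 0.78840.
Radicand: p̂(1−p̂)/n + z²/(4n²) = 0.000070754 + 0.000000173 = 0.000070927.
Half-width = 1.960·√0.000070927/1.001632 = 0.01648.
CI: 0.78840 ± 0.01648 = (0.7719, 0.8049).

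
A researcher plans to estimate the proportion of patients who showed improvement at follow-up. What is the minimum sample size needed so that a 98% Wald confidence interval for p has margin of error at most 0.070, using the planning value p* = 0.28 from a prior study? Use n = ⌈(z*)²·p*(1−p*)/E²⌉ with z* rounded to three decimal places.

n = 223

The 98% critical value is z* = 2.326.
p*(1−p*) = 0.28·0.72 = 0.2016.
Required n before rounding: 5.410276 × 0.2016 / 0.070² = 222.594.
⌈222.594⌉ = 223.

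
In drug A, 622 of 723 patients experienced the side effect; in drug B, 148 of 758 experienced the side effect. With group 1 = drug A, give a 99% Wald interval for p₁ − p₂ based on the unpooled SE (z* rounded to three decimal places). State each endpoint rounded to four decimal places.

p̂₁ = 622/723 = 0.86030, p̂₂ = 148/758 = 0.19525; p̂₁ − p̂₂ = 0.66505.
SE = √(0.000166225 + 0.000207293) = √0.000373518 = 0.019327.
For 99% confidence, z* = 2.576. Margin = 2.576·0.019327 = 0.04979.
Interval: 0.66505 ± 0.04979 → (0.6153, 0.7148).

(0.6153, 0.7148)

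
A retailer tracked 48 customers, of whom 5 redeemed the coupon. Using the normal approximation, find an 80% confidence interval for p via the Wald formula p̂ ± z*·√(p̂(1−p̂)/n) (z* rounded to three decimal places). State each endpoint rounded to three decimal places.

With x = 5 successes in n = 48, p̂ = 0.10417.
SE = √(p̂(1−p̂)/n) = √(0.093316/48) = 0.044092.
z* = 1.282 at the 80% level.
Margin = 1.282·0.044092 = 0.05653.
CI: 0.10417 ± 0.05653 = (0.048, 0.161).

(0.048, 0.161)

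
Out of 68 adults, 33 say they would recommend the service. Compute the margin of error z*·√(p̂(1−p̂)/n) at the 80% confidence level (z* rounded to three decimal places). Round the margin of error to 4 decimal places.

ME = 0.0777

With x = 33 successes in n = 68, p̂ = 0.48529.
Standard error of p̂: √(0.249784/68) = √0.003673290 = 0.060608.
z* = 1.282 at the 80% level.
Margin of error = z*·SE = 1.282 × 0.060608 = 0.0777.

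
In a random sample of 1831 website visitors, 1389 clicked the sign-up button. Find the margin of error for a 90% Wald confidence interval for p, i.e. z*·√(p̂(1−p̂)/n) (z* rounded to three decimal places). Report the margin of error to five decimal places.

The sample proportion is 1389/1831 = 0.75860.
SE = √(p̂(1−p̂)/n) = √(0.183125/1831) = 0.010001.
The 90% critical value is z* = 1.645.
So ME = 0.01645.

ME = 0.01645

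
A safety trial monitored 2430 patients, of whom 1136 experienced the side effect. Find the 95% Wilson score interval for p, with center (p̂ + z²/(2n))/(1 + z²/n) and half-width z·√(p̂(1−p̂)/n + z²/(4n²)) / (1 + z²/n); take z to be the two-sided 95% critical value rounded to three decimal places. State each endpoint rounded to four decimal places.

(0.4477, 0.4874)

Here p̂ = 1136/2430 = 0.46749 and z = 1.960 (z² = 3.841600).
1 + z²/n = 1.001581.
Center = (0.46749 + 0.000790)/1.001581 = 0.46754.
Radicand: p̂(1−p̂)/n + z²/(4n²) = 0.000102446 + 0.000000163 = 0.000102609.
Half-width = 1.960·√0.000102609/1.001581 = 0.01982.
Interval: 0.46754 ± 0.01982 → (0.4477, 0.4874).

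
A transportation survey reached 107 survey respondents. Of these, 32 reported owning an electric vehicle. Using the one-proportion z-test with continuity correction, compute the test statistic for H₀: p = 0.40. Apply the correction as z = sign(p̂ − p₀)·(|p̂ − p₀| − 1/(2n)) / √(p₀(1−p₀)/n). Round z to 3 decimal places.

z = -2.033

p̂ = 32/107 = 0.29907. p̂ − p₀ = -0.100935.
1/(2n) = 0.004673.
Corrected numerator: |-0.100935| − 0.004673 = 0.096262.
Null standard error: √(0.40·0.60/107) = √0.002242991 = 0.047360.
z = (−)0.096262/0.047360 = -2.033.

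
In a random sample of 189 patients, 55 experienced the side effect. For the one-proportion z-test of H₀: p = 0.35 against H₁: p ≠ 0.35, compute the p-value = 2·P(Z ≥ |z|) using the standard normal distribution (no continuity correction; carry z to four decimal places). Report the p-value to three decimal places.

The sample proportion is 55/189 = 0.29101.
Null standard error: √(0.35·0.65/189) = √0.001203704 = 0.034694.
Test statistic (full precision, shown to 4 dp): z = (55/189 − 0.35)/SE₀ ≈ -1.7004.
p-value = 2·P(Z ≥ |z|) with z = -1.7004 → 0.089.

p-value = 0.089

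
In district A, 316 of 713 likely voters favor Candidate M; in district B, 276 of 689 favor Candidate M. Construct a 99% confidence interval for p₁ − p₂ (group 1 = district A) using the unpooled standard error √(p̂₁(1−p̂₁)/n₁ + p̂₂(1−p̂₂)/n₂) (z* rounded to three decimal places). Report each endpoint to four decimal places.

(-0.0253, 0.1105)

p̂₁ = 0.44320, p̂₂ = 0.40058, so the observed difference is 0.04262.
Unpooled SE = √(p̂₁(1−p̂₁)/n₁ + p̂₂(1−p̂₂)/n₂) = √(0.000346106 + 0.000348499) = 0.026355.
z* = 2.576 at the 99% level. Margin = 2.576·0.026355 = 0.06789.
CI: 0.04262 ± 0.06789 = (-0.0253, 0.1105).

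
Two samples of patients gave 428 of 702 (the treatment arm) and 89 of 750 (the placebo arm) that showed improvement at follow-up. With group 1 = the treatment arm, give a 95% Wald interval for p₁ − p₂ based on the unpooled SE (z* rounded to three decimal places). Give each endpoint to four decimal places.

(0.4481, 0.5339)

p̂₁ = 0.60969, p̂₂ = 0.11867, so the observed difference is 0.49102.
SE = √(0.000338987 + 0.000139447) = √0.000478434 = 0.021873.
z* = 1.960 at the 95% level. Margin of error = 0.04287.
Interval: 0.49102 ± 0.04287 → (0.4481, 0.5339).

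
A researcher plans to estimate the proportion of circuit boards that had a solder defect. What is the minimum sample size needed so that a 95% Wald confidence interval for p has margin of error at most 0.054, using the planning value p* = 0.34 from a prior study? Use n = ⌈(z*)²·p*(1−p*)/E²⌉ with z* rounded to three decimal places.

n = 296

The 95% critical value is z* = 1.960.
p*(1−p*) = 0.2244.
Required n before rounding: 3.841600 × 0.2244 / 0.054² = 295.629.
⌈295.629⌉ = 296.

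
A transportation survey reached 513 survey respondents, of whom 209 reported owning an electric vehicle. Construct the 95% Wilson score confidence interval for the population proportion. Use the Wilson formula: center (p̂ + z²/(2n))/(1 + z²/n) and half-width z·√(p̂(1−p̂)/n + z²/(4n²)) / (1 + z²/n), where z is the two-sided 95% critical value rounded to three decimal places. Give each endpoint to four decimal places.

Here p̂ = 209/513 = 0.40741 and z = 1.960 (z² = 3.841600).
1 + z²/n = 1.007488.
Center = (0.40741 + 0.003744)/1.007488 = 0.40810.
Radicand: p̂(1−p̂)/n + z²/(4n²) = 0.000470617 + 0.000003649 = 0.000474266.
Half-width = 1.960·√0.000474266/1.007488 = 0.04237.
So the interval runs from 0.3657 to 0.4505.

(0.3657, 0.4505)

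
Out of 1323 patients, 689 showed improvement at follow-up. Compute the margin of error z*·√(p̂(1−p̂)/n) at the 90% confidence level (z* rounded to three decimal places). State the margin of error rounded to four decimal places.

Sample proportion p̂ = 689/1323 = 0.52079.
Standard error of p̂: √(0.249568/1323) = √0.000188638 = 0.013735.
For 90% confidence, z* = 1.645.
So ME = 0.0226.

ME = 0.0226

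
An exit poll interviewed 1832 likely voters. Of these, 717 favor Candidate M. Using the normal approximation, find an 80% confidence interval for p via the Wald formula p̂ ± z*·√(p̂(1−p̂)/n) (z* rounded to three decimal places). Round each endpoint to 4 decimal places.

(0.3768, 0.4060)

The sample proportion is 717/1832 = 0.39138.
SE(p̂) = √(0.39138·0.60862/1832) = 0.011403.
The 80% critical value is z* = 1.282.
Margin of error: 1.282 × 0.011403 = 0.01462.
CI: 0.39138 ± 0.01462 = (0.3768, 0.4060).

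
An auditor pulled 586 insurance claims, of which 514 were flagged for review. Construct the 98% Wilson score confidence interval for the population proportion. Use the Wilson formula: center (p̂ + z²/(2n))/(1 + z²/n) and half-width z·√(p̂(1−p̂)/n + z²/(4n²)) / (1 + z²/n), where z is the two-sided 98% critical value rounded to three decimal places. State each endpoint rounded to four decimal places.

(0.8421, 0.9053)

Here p̂ = 514/586 = 0.87713 and z = 2.326 (z² = 5.410276).
Denominator 1 + z²/n = 1 + 5.410276/586 = 1.009233.
Adjusted center: (0.87713 + z²/(2n))/1.009233 = 0.87368.
Radicand: p̂(1−p̂)/n + z²/(4n²) = 0.000183909 + 0.000003939 = 0.000187848.
Half-width = z·√(radicand)/denom = 2.326·0.013706/1.009233 = 0.03159.
Interval: 0.87368 ± 0.03159 → (0.8421, 0.9053).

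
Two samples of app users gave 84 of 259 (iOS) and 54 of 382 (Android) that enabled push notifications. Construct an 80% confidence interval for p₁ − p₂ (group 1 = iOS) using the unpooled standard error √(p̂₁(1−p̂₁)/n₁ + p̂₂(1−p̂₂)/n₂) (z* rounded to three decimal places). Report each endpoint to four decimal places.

(0.1392, 0.2267)

p̂₁ = 84/259 = 0.32432, p̂₂ = 54/382 = 0.14136; p̂₁ − p̂₂ = 0.18296.
Unpooled SE = √(p̂₁(1−p̂₁)/n₁ + p̂₂(1−p̂₂)/n₂) = √(0.000846093 + 0.000317744) = 0.034115.
The 80% critical value is z* = 1.282. Margin = 1.282·0.034115 = 0.04374.
Interval: 0.18296 ± 0.04374 → (0.1392, 0.2267).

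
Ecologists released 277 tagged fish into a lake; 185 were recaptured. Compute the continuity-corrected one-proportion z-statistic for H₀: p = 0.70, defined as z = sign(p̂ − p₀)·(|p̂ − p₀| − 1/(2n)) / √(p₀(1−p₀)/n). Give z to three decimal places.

z = -1.101

The sample proportion is 185/277 = 0.66787. p̂ − p₀ = -0.032130.
1/(2n) = 0.001805.
Corrected numerator: |-0.032130| − 0.001805 = 0.030325.
SE₀ = √(0.70·0.30/277) = 0.027534.
z = (−)0.030325/0.027534 = -1.101.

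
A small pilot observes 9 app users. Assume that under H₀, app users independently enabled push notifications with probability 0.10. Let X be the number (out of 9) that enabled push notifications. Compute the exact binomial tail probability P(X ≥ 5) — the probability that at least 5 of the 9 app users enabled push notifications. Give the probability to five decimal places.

P = 0.00089

X is binomial with n = 9 and p = 0.10.
P(X ≥ 5) = Σ_{j=5}^{9} C(9,j)·0.10^j·0.90^{9−j}.
= 0.000827 + 0.000061 + 0.000003 + 0.000000 + 0.000000 = 0.00089.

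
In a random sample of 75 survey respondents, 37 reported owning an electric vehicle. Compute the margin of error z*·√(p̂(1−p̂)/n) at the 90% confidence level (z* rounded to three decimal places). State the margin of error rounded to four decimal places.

ME = 0.0950

With x = 37 successes in n = 75, p̂ = 0.49333.
SE = √(p̂(1−p̂)/n) = √(0.249956/75) = 0.057730.
z* = 1.645 at the 90% level.
ME = 1.645·0.057730 = 0.0950.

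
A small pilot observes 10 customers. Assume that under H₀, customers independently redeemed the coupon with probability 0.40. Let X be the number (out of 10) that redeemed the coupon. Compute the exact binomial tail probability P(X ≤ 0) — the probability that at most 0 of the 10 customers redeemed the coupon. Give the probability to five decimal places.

P = 0.00605

X ~ Binomial(n=10, p=0.40).
P(X ≤ 0) = C(10,0)·0.40^0·0.60^10.
= 0.006047 = 0.00605.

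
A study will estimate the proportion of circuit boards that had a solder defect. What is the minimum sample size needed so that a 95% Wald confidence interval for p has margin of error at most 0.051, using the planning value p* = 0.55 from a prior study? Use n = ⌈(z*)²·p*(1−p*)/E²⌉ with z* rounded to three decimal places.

The 95% critical value is z* = 1.960.
p*(1−p*) = 0.55·0.45 = 0.2475.
(z*)²·p*(1−p*)/E² = 3.841600·0.2475/0.002601 = 365.550.
⌈365.550⌉ = 366.

n = 366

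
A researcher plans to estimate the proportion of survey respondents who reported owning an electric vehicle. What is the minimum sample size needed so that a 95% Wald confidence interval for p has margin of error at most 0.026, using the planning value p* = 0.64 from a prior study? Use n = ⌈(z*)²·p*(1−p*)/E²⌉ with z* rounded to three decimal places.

n = 1310

The 95% critical value is z* = 1.960.
p*(1−p*) = 0.64·0.36 = 0.2304.
Required n before rounding: 3.841600 × 0.2304 / 0.026² = 1309.326.
Rounding up, n = 1310.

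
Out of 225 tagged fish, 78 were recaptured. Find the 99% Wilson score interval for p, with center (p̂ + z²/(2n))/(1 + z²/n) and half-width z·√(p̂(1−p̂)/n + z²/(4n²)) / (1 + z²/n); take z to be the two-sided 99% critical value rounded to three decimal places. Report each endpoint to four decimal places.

Here p̂ = 78/225 = 0.34667 and z = 2.576 (z² = 6.635776).
1 + z²/n = 1.029492.
Adjusted center: (0.34667 + z²/(2n))/1.029492 = 0.35106.
Radicand: p̂(1−p̂)/n + z²/(4n²) = 0.001006617 + 0.000032769 = 0.001039386.
Half-width = 2.576·√0.001039386/1.029492 = 0.08067.
CI: 0.35106 ± 0.08067 = (0.2704, 0.4317).

(0.2704, 0.4317)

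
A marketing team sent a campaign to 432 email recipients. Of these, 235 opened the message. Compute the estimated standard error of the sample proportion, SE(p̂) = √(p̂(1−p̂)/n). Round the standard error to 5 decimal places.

p̂ = 235/432 = 0.54398.
p̂(1−p̂) = 0.54398·0.45602 = 0.248066.
Dividing by n and taking the root: √0.000574227 = 0.02396.

SE = 0.02396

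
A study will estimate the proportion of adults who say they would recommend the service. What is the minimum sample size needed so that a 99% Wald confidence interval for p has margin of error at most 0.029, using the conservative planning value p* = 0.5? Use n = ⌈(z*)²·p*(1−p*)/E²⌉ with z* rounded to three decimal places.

For 99% confidence, z* = 2.576.
p*(1−p*) = 0.2500.
(z*)²·p*(1−p*)/E² = 6.635776·0.2500/0.000841 = 1972.585.
⌈1972.585⌉ = 1973.

n = 1973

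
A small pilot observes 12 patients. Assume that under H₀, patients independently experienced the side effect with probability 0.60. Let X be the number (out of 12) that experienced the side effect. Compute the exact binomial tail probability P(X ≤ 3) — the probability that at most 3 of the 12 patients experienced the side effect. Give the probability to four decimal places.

P = 0.0153

X is binomial with n = 12 and p = 0.60.
P(X ≤ 3) = C(12,0)·0.60^0·0.40^12 + C(12,1)·0.60^1·0.40^11 + C(12,2)·0.60^2·0.40^10 + C(12,3)·0.60^3·0.40^9.
= 0.000017 + 0.000302 + 0.002491 + 0.012457 = 0.0153.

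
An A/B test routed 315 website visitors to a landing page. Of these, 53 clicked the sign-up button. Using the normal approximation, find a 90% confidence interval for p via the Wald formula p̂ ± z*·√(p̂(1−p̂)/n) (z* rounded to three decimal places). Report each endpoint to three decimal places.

With x = 53 successes in n = 315, p̂ = 0.16825.
Standard error of p̂: √(0.139945/315) = √0.000444268 = 0.021078.
The 90% critical value is z* = 1.645.
Margin of error: 1.645 × 0.021078 = 0.03467.
CI: 0.16825 ± 0.03467 = (0.134, 0.203).

(0.134, 0.203)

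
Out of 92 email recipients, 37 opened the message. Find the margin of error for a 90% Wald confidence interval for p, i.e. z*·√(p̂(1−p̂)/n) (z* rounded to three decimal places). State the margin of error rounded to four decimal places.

With x = 37 successes in n = 92, p̂ = 0.40217.
Standard error of p̂: √(0.240430/92) = √0.002613370 = 0.051121.
For 90% confidence, z* = 1.645.
Margin of error = z*·SE = 1.645 × 0.051121 = 0.0841.

ME = 0.0841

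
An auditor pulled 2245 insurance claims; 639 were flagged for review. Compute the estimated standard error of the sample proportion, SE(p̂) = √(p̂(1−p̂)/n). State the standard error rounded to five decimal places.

With x = 639 successes in n = 2245, p̂ = 0.28463.
p̂(1−p̂) = 0.28463·0.71537 = 0.203616.
SE = √(0.203616/2245) = √0.000090698 = 0.00952.

SE = 0.00952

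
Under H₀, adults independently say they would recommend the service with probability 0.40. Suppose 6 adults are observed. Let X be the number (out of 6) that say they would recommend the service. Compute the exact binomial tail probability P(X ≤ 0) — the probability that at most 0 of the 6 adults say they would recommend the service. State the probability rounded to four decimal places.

P = 0.0467

X is binomial with n = 6 and p = 0.40.
P(X ≤ 0) = C(6,0)·0.40^0·0.60^6.
= 0.046656 = 0.0467.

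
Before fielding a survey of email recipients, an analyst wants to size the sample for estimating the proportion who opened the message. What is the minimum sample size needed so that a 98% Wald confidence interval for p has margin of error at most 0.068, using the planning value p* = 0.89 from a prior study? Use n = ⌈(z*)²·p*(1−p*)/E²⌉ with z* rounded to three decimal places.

The 98% critical value is z* = 2.326.
p*(1−p*) = 0.0979.
(z*)²·p*(1−p*)/E² = 5.410276·0.0979/0.004624 = 114.547.
Rounding up, n = 115.

n = 115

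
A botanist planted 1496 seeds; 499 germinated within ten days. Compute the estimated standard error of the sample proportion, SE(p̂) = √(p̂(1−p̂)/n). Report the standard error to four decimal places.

SE = 0.0122

The sample proportion is 499/1496 = 0.33356.
p̂(1−p̂) = 0.33356·0.66644 = 0.222298.
Dividing by n and taking the root: √0.000148595 = 0.0122.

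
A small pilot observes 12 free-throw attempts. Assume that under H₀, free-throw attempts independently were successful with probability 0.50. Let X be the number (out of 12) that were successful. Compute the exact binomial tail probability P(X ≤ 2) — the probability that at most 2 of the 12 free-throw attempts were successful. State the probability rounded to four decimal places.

P = 0.0193

X ~ Binomial(n=12, p=0.50).
P(X ≤ 2) = C(12,0)·0.50^0·0.50^12 + C(12,1)·0.50^1·0.50^11 + C(12,2)·0.50^2·0.50^10.
= 0.000244 + 0.002930 + 0.016113 = 0.0193.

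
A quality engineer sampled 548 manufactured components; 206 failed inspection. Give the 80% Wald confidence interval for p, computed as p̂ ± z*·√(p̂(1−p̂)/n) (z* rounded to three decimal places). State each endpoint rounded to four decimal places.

(0.3494, 0.4024)

Sample proportion p̂ = 206/548 = 0.37591.
SE = √(p̂(1−p̂)/n) = √(0.234602/548) = 0.020691.
The 80% critical value is z* = 1.282.
Margin of error: 1.282 × 0.020691 = 0.02653.
So the interval runs from 0.3494 to 0.4024.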